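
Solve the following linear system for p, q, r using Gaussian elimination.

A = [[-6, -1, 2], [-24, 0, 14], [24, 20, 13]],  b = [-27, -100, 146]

(3, 5, -2)

Forward elimination on [A|b]:
R2 <- R2 - (4)*R1:  [ 0  4  6  8 ]
R3 <- R3 - (-4)*R1:  [  0  16  21  38 ]
R3 <- R3 - (4)*R2:  [  0   0  -3   6 ]
Row echelon form:
[ -6  -1   2  |  -27 ]
[  0   4   6  |    8 ]
[  0   0  -3  |    6 ]
Back-substitution:
r = (6) / -3 = -2
q = (8 - (6)*(-2)) / 4 = 5
p = (-27 - (-1)*(5) - (2)*(-2)) / -6 = 3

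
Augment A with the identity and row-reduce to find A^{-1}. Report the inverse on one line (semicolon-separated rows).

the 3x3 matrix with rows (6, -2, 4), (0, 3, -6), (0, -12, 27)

inverse = [1/6 1/9 0; 0 3 2/3; 0 4/3 1/3]

Gauss-Jordan on [A | I]:
R1 <- (1/6)*R1:  [    1  -1/3   2/3  |   1/6     0     0 ]
R2 <- (1/3)*R2:  [   0    1   -2  |    0  1/3    0 ]
R1 <- R1 - (-1/3)*R2:  [   1    0    0  |  1/6  1/9    0 ]
R3 <- R3 - (-12)*R2:  [ 0  0  3  |  0  4  1 ]
R3 <- (1/3)*R3:  [   0    0    1  |    0  4/3  1/3 ]
R2 <- R2 - (-2)*R3:  [   0    1    0  |    0    3  2/3 ]
Right block of [I | A^{-1}] is the inverse:
[ 1/6  1/9    0 ]
[   0    3  2/3 ]
[   0  4/3  1/3 ]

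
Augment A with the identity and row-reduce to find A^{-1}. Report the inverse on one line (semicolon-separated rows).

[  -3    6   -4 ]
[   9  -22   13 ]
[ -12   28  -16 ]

inverse = [-1 -4/3 -5/6; -1 0 1/4; -1 1 1]

Gauss-Jordan on [A | I]:
R1 <- (1/-3)*R1:  [    1    -2   4/3  |  -1/3     0     0 ]
R2 <- R2 - (9)*R1:  [  0  -4   1  |   3   1   0 ]
R3 <- R3 - (-12)*R1:  [  0   4   0  |  -4   0   1 ]
R2 <- (1/-4)*R2:  [    0     1  -1/4  |  -3/4  -1/4     0 ]
R1 <- R1 - (-2)*R2:  [     1      0    5/6  |  -11/6   -1/2      0 ]
R3 <- R3 - (4)*R2:  [  0   0   1  |  -1   1   1 ]
R1 <- R1 - (5/6)*R3:  [    1     0     0  |    -1  -4/3  -5/6 ]
R2 <- R2 - (-1/4)*R3:  [   0    1    0  |   -1    0  1/4 ]
Right block of [I | A^{-1}] is the inverse:
[ -1  -4/3  -5/6 ]
[ -1     0   1/4 ]
[ -1     1     1 ]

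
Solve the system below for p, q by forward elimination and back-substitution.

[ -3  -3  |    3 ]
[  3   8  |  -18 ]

Forward elimination on [A|b]:
R2 <- R2 - (-1)*R1:  [   0    5  -15 ]
Row echelon form:
[ -3  -3  |    3 ]
[  0   5  |  -15 ]
Back-substitution:
q = (-15) / 5 = -3
p = (3 - (-3)*(-3)) / -3 = 2

(2, -3)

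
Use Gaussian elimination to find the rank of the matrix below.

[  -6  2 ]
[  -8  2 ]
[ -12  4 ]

rank(A) = 2

Row reduction:
R2 <- R2 - (4/3)*R1:  [    0  -2/3 ]
R3 <- R3 - (2)*R1:  [ 0  0 ]
Row echelon form:
[ -6     2 ]
[  0  -2/3 ]
[  0     0 ]
Nonzero rows / pivot columns: 2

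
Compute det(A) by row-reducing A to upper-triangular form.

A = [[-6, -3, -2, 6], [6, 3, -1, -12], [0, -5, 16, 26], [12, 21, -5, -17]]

Forward elimination:
R2 <- R2 - (-1)*R1:  [  0   0  -3  -6 ]
R4 <- R4 - (-2)*R1:  [  0  15  -9  -5 ]
R2 <-> R3   (pivot in column 2 was zero)
[ -6  -3  -2   6 ]
[  0  -5  16  26 ]
[  0   0  -3  -6 ]
[  0  15  -9  -5 ]
R4 <- R4 - (-3)*R2:  [  0   0  39  73 ]
R4 <- R4 - (-13)*R3:  [  0   0   0  -5 ]
Upper-triangular form:
[ -6  -3  -2   6 ]
[  0  -5  16  26 ]
[  0   0  -3  -6 ]
[  0   0   0  -5 ]
det(A) = (-1)^1 * (-6) * (-5) * (-3) * (-5) = -450  (1 row swap -> sign -1)

det(A) = -450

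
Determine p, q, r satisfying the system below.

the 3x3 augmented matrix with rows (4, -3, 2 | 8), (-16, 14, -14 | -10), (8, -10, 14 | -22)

Forward elimination on [A|b]:
R2 <- R2 - (-4)*R1:  [  0   2  -6  22 ]
R3 <- R3 - (2)*R1:  [   0   -4   10  -38 ]
R3 <- R3 - (-2)*R2:  [  0   0  -2   6 ]
Row echelon form:
[ 4  -3   2  |   8 ]
[ 0   2  -6  |  22 ]
[ 0   0  -2  |   6 ]
Back-substitution:
r = (6) / -2 = -3
q = (22 - (-6)*(-3)) / 2 = 2
p = (8 - (-3)*(2) - (2)*(-3)) / 4 = 5

(5, 2, -3)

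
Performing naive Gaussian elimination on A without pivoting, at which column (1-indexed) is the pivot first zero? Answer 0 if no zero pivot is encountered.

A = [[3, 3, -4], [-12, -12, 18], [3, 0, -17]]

first zero-pivot column = 2

Naive forward elimination:
R2 <- R2 - (-4)*R1:  [ 0  0  2 ]
R3 <- R3 - (1)*R1:  [   0   -3  -13 ]
Matrix at this point:
[ 3   3   -4 ]
[ 0   0    2 ]
[ 0  -3  -13 ]
Pivot entry (2,2) is zero but row 3 has -3 in column 2 -> naive elimination stops; a row interchange (e.g. R2 <-> R3) would be required here.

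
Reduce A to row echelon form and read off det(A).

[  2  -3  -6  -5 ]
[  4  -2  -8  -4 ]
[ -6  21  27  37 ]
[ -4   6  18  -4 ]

det(A) = 144

Forward elimination:
R2 <- R2 - (2)*R1:  [ 0  4  4  6 ]
R3 <- R3 - (-3)*R1:  [  0  12   9  22 ]
R4 <- R4 - (-2)*R1:  [   0    0    6  -14 ]
R3 <- R3 - (3)*R2:  [  0   0  -3   4 ]
R4 <- R4 - (-2)*R3:  [  0   0   0  -6 ]
Upper-triangular form:
[ 2  -3  -6  -5 ]
[ 0   4   4   6 ]
[ 0   0  -3   4 ]
[ 0   0   0  -6 ]
det(A) = (-1)^0 * (2) * (4) * (-3) * (-6) = 144  (0 row swaps -> sign +1)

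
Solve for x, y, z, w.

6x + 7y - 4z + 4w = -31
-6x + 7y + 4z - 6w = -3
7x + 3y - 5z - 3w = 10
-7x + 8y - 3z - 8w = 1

(1, -3, 0, -4)

Forward elimination on [A|b]:
R2 <- R2 - (-1)*R1:  [   0   14    0   -2  -34 ]
R3 <- R3 - (7/6)*R1:  [     0  -31/6   -1/3  -23/3  277/6 ]
R4 <- R4 - (-7/6)*R1:  [      0    97/6   -23/3   -10/3  -211/6 ]
R3 <- R3 - (-31/84)*R2:  [       0        0     -1/3  -353/42   706/21 ]
R4 <- R4 - (97/84)*R2:  [      0       0   -23/3  -43/42   86/21 ]
R4 <- R4 - (23)*R3:  [       0        0        0   1346/7  -5384/7 ]
Row echelon form:
[ 6   7    -4        4  |      -31 ]
[ 0  14     0       -2  |      -34 ]
[ 0   0  -1/3  -353/42  |   706/21 ]
[ 0   0     0   1346/7  |  -5384/7 ]
Back-substitution:
w = (-5384/7) / (1346/7) = -4
z = (706/21 - (-353/42)*(-4)) / (-1/3) = 0
y = (-34 - (-2)*(-4)) / 14 = -3
x = (-31 - (7)*(-3) - (-4)*(0) - (4)*(-4)) / 6 = 1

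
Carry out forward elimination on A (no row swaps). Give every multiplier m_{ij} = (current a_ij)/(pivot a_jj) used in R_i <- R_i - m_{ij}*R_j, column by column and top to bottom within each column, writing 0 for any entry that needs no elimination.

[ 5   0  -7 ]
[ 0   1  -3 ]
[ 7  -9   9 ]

multipliers: 0, 7/5, -9

Forward elimination:
R2: entry in column 1 is already 0 -> m_{21} = 0 (no row operation needed)
R3 <- R3 - (7/5)*R1:  [    0    -9  94/5 ]
R3 <- R3 - (-9)*R2:  [     0      0  -41/5 ]
Multipliers (in order of application): m_{21} = 0, m_{31} = 7/5, m_{32} = -9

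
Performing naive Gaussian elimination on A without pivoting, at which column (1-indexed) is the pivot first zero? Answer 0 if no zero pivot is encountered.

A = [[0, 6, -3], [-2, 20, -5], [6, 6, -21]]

Naive forward elimination:
Pivot entry (1,1) is zero but row 2 has -2 in column 1 -> naive elimination stops; a row interchange (e.g. R1 <-> R2) would be required here.

first zero-pivot column = 1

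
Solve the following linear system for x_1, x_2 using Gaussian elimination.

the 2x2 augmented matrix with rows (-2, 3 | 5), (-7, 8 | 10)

(2, 3)

Forward elimination on [A|b]:
R2 <- R2 - (7/2)*R1:  [     0   -5/2  -15/2 ]
Row echelon form:
[ -2     3  |      5 ]
[  0  -5/2  |  -15/2 ]
Back-substitution:
x_2 = (-15/2) / (-5/2) = 3
x_1 = (5 - (3)*(3)) / -2 = 2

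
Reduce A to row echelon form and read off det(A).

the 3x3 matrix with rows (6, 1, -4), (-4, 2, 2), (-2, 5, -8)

Forward elimination:
R2 <- R2 - (-2/3)*R1:  [    0   8/3  -2/3 ]
R3 <- R3 - (-1/3)*R1:  [     0   16/3  -28/3 ]
R3 <- R3 - (2)*R2:  [  0   0  -8 ]
Upper-triangular form:
[ 6    1    -4 ]
[ 0  8/3  -2/3 ]
[ 0    0    -8 ]
det(A) = (-1)^0 * (6) * (8/3) * (-8) = -128  (0 row swaps -> sign +1)

det(A) = -128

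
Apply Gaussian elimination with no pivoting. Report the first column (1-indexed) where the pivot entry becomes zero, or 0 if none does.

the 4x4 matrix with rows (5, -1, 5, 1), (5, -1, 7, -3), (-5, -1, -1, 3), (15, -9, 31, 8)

Naive forward elimination:
R2 <- R2 - (1)*R1:  [  0   0   2  -4 ]
R3 <- R3 - (-1)*R1:  [  0  -2   4   4 ]
R4 <- R4 - (3)*R1:  [  0  -6  16   5 ]
Matrix at this point:
[ 5  -1   5   1 ]
[ 0   0   2  -4 ]
[ 0  -2   4   4 ]
[ 0  -6  16   5 ]
Pivot entry (2,2) is zero but row 3 has -2 in column 2 -> naive elimination stops; a row interchange (e.g. R2 <-> R3) would be required here.

first zero-pivot column = 2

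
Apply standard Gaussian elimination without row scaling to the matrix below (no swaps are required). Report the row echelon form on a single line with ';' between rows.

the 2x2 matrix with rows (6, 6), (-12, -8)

Forward elimination:
R2 <- R2 - (-2)*R1:  [ 0  4 ]
Row echelon form:
[ 6  6 ]
[ 0  4 ]

REF = [6 6; 0 4]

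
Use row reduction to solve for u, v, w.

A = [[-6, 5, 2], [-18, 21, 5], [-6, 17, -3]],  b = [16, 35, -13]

Forward elimination on [A|b]:
R2 <- R2 - (3)*R1:  [   0    6   -1  -13 ]
R3 <- R3 - (1)*R1:  [   0   12   -5  -29 ]
R3 <- R3 - (2)*R2:  [  0   0  -3  -3 ]
Row echelon form:
[ -6  5   2  |   16 ]
[  0  6  -1  |  -13 ]
[  0  0  -3  |   -3 ]
Back-substitution:
w = (-3) / -3 = 1
v = (-13 - (-1)*(1)) / 6 = -2
u = (16 - (5)*(-2) - (2)*(1)) / -6 = -4

(-4, -2, 1)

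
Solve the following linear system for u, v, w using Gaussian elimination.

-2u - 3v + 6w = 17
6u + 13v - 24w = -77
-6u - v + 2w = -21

Forward elimination on [A|b]:
R2 <- R2 - (-3)*R1:  [   0    4   -6  -26 ]
R3 <- R3 - (3)*R1:  [   0    8  -16  -72 ]
R3 <- R3 - (2)*R2:  [   0    0   -4  -20 ]
Row echelon form:
[ -2  -3   6  |   17 ]
[  0   4  -6  |  -26 ]
[  0   0  -4  |  -20 ]
Back-substitution:
w = (-20) / -4 = 5
v = (-26 - (-6)*(5)) / 4 = 1
u = (17 - (-3)*(1) - (6)*(5)) / -2 = 5

(5, 1, 5)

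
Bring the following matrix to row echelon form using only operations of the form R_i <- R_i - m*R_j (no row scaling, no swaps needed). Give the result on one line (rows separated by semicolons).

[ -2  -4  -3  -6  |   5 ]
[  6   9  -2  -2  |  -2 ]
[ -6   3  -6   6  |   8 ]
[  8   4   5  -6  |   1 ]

REF = [-2 -4 -3 -6 5; 0 -3 -11 -20 13; 0 0 -52 -76 58; 0 0 0 -53/13 267/26]

Forward elimination:
R2 <- R2 - (-3)*R1:  [   0   -3  -11  -20   13 ]
R3 <- R3 - (3)*R1:  [  0  15   3  24  -7 ]
R4 <- R4 - (-4)*R1:  [   0  -12   -7  -30   21 ]
R3 <- R3 - (-5)*R2:  [   0    0  -52  -76   58 ]
R4 <- R4 - (4)*R2:  [   0    0   37   50  -31 ]
R4 <- R4 - (-37/52)*R3:  [      0       0       0  -53/13  267/26 ]
Row echelon form:
[ -2  -4   -3      -6  |       5 ]
[  0  -3  -11     -20  |      13 ]
[  0   0  -52     -76  |      58 ]
[  0   0    0  -53/13  |  267/26 ]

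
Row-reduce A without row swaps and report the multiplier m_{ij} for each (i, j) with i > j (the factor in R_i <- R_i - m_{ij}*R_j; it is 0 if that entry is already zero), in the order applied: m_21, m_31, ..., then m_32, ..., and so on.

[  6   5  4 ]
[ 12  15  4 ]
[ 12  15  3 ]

Forward elimination:
R2 <- R2 - (2)*R1:  [  0   5  -4 ]
R3 <- R3 - (2)*R1:  [  0   5  -5 ]
R3 <- R3 - (1)*R2:  [  0   0  -1 ]
Multipliers (in order of application): m_{21} = 2, m_{31} = 2, m_{32} = 1

multipliers: 2, 2, 1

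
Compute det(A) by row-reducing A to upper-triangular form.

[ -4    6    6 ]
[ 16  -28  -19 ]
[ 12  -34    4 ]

Forward elimination:
R2 <- R2 - (-4)*R1:  [  0  -4   5 ]
R3 <- R3 - (-3)*R1:  [   0  -16   22 ]
R3 <- R3 - (4)*R2:  [ 0  0  2 ]
Upper-triangular form:
[ -4   6  6 ]
[  0  -4  5 ]
[  0   0  2 ]
det(A) = (-1)^0 * (-4) * (-4) * (2) = 32  (0 row swaps -> sign +1)

det(A) = 32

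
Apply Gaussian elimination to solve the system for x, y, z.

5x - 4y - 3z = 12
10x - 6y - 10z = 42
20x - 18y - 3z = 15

Forward elimination on [A|b]:
R2 <- R2 - (2)*R1:  [  0   2  -4  18 ]
R3 <- R3 - (4)*R1:  [   0   -2    9  -33 ]
R3 <- R3 - (-1)*R2:  [   0    0    5  -15 ]
Row echelon form:
[ 5  -4  -3  |   12 ]
[ 0   2  -4  |   18 ]
[ 0   0   5  |  -15 ]
Back-substitution:
z = (-15) / 5 = -3
y = (18 - (-4)*(-3)) / 2 = 3
x = (12 - (-4)*(3) - (-3)*(-3)) / 5 = 3

(3, 3, -3)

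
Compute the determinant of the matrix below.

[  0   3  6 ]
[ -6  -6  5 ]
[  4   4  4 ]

Forward elimination:
R1 <-> R2   (pivot in column 1 was zero)
[ -6  -6  5 ]
[  0   3  6 ]
[  4   4  4 ]
R3 <- R3 - (-2/3)*R1:  [    0     0  22/3 ]
Upper-triangular form:
[ -6  -6     5 ]
[  0   3     6 ]
[  0   0  22/3 ]
det(A) = (-1)^1 * (-6) * (3) * (22/3) = 132  (1 row swap -> sign -1)

det(A) = 132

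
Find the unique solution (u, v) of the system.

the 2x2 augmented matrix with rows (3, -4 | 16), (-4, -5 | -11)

Forward elimination on [A|b]:
R2 <- R2 - (-4/3)*R1:  [     0  -31/3   31/3 ]
Row echelon form:
[ 3     -4  |    16 ]
[ 0  -31/3  |  31/3 ]
Back-substitution:
v = (31/3) / (-31/3) = -1
u = (16 - (-4)*(-1)) / 3 = 4

(4, -1)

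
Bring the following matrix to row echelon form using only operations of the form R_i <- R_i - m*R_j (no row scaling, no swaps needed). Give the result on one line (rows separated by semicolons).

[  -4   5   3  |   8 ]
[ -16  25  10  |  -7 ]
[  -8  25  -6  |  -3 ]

REF = [-4 5 3 8; 0 5 -2 -39; 0 0 -6 98]

Forward elimination:
R2 <- R2 - (4)*R1:  [   0    5   -2  -39 ]
R3 <- R3 - (2)*R1:  [   0   15  -12  -19 ]
R3 <- R3 - (3)*R2:  [  0   0  -6  98 ]
Row echelon form:
[ -4  5   3  |    8 ]
[  0  5  -2  |  -39 ]
[  0  0  -6  |   98 ]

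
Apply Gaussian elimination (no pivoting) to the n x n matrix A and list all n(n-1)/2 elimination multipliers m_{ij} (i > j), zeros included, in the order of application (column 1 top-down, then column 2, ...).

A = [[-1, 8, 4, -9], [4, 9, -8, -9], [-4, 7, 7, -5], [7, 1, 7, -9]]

Forward elimination:
R2 <- R2 - (-4)*R1:  [   0   41    8  -45 ]
R3 <- R3 - (4)*R1:  [   0  -25   -9   31 ]
R4 <- R4 - (-7)*R1:  [   0   57   35  -72 ]
R3 <- R3 - (-25/41)*R2:  [       0        0  -169/41   146/41 ]
R4 <- R4 - (57/41)*R2:  [       0        0   979/41  -387/41 ]
R4 <- R4 - (-979/169)*R3:  [        0         0         0  1891/169 ]
Multipliers (in order of application): m_{21} = -4, m_{31} = 4, m_{41} = -7, m_{32} = -25/41, m_{42} = 57/41, m_{43} = -979/169

multipliers: -4, 4, -7, -25/41, 57/41, -979/169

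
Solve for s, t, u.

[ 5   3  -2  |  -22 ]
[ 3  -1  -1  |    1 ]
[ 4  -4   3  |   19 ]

Forward elimination on [A|b]:
R2 <- R2 - (3/5)*R1:  [     0  -14/5    1/5   71/5 ]
R3 <- R3 - (4/5)*R1:  [     0  -32/5   23/5  183/5 ]
R3 <- R3 - (16/7)*R2:  [    0     0  29/7  29/7 ]
Row echelon form:
[ 5      3    -2  |   -22 ]
[ 0  -14/5   1/5  |  71/5 ]
[ 0      0  29/7  |  29/7 ]
Back-substitution:
u = (29/7) / (29/7) = 1
t = (71/5 - (1/5)*(1)) / (-14/5) = -5
s = (-22 - (3)*(-5) - (-2)*(1)) / 5 = -1

(-1, -5, 1)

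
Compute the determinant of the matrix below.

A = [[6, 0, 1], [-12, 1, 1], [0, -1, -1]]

Forward elimination:
R2 <- R2 - (-2)*R1:  [ 0  1  3 ]
R3 <- R3 - (-1)*R2:  [ 0  0  2 ]
Upper-triangular form:
[ 6  0  1 ]
[ 0  1  3 ]
[ 0  0  2 ]
det(A) = (-1)^0 * (6) * (1) * (2) = 12  (0 row swaps -> sign +1)

det(A) = 12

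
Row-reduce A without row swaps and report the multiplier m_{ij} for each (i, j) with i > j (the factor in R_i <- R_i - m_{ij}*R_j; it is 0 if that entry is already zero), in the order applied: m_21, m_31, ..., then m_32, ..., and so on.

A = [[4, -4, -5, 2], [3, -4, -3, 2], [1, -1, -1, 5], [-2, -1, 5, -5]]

multipliers: 3/4, 1/4, -1/2, 0, 3, 1

Forward elimination:
R2 <- R2 - (3/4)*R1:  [   0   -1  3/4  1/2 ]
R3 <- R3 - (1/4)*R1:  [   0    0  1/4  9/2 ]
R4 <- R4 - (-1/2)*R1:  [   0   -3  5/2   -4 ]
R3: entry in column 2 is already 0 -> m_{32} = 0 (no row operation needed)
R4 <- R4 - (3)*R2:  [     0      0    1/4  -11/2 ]
R4 <- R4 - (1)*R3:  [   0    0    0  -10 ]
Multipliers (in order of application): m_{21} = 3/4, m_{31} = 1/4, m_{41} = -1/2, m_{32} = 0, m_{42} = 3, m_{43} = 1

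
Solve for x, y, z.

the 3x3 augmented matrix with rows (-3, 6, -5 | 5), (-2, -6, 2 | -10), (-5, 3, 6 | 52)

Forward elimination on [A|b]:
R2 <- R2 - (2/3)*R1:  [     0    -10   16/3  -40/3 ]
R3 <- R3 - (5/3)*R1:  [     0     -7   43/3  131/3 ]
R3 <- R3 - (7/10)*R2:  [    0     0  53/5    53 ]
Row echelon form:
[ -3    6    -5  |      5 ]
[  0  -10  16/3  |  -40/3 ]
[  0    0  53/5  |     53 ]
Back-substitution:
z = (53) / (53/5) = 5
y = (-40/3 - (16/3)*(5)) / -10 = 4
x = (5 - (6)*(4) - (-5)*(5)) / -3 = -2

(-2, 4, 5)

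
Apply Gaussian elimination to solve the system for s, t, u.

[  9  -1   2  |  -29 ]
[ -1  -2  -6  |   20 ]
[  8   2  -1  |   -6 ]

Forward elimination on [A|b]:
R2 <- R2 - (-1/9)*R1:  [     0  -19/9  -52/9  151/9 ]
R3 <- R3 - (8/9)*R1:  [     0   26/9  -25/9  178/9 ]
R3 <- R3 - (-26/19)*R2:  [       0        0  -203/19   812/19 ]
Row echelon form:
[ 9     -1        2  |     -29 ]
[ 0  -19/9    -52/9  |   151/9 ]
[ 0      0  -203/19  |  812/19 ]
Back-substitution:
u = (812/19) / (-203/19) = -4
t = (151/9 - (-52/9)*(-4)) / (-19/9) = 3
s = (-29 - (-1)*(3) - (2)*(-4)) / 9 = -2

(-2, 3, -4)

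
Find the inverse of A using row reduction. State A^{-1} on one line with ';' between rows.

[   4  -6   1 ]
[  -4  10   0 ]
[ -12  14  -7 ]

Gauss-Jordan on [A | I]:
R1 <- (1/4)*R1:  [    1  -3/2   1/4  |   1/4     0     0 ]
R2 <- R2 - (-4)*R1:  [ 0  4  1  |  1  1  0 ]
R3 <- R3 - (-12)*R1:  [  0  -4  -4  |   3   0   1 ]
R2 <- (1/4)*R2:  [   0    1  1/4  |  1/4  1/4    0 ]
R1 <- R1 - (-3/2)*R2:  [   1    0  5/8  |  5/8  3/8    0 ]
R3 <- R3 - (-4)*R2:  [  0   0  -3  |   4   1   1 ]
R3 <- (1/-3)*R3:  [    0     0     1  |  -4/3  -1/3  -1/3 ]
R1 <- R1 - (5/8)*R3:  [     1      0      0  |  35/24   7/12   5/24 ]
R2 <- R2 - (1/4)*R3:  [    0     1     0  |  7/12   1/3  1/12 ]
Right block of [I | A^{-1}] is the inverse:
[ 35/24  7/12  5/24 ]
[  7/12   1/3  1/12 ]
[  -4/3  -1/3  -1/3 ]

inverse = [35/24 7/12 5/24; 7/12 1/3 1/12; -4/3 -1/3 -1/3]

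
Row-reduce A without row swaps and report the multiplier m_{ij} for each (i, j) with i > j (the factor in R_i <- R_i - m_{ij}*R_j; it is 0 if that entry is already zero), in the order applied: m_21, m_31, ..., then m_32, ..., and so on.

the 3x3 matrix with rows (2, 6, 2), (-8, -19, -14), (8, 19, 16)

Forward elimination:
R2 <- R2 - (-4)*R1:  [  0   5  -6 ]
R3 <- R3 - (4)*R1:  [  0  -5   8 ]
R3 <- R3 - (-1)*R2:  [ 0  0  2 ]
Multipliers (in order of application): m_{21} = -4, m_{31} = 4, m_{32} = -1

multipliers: -4, 4, -1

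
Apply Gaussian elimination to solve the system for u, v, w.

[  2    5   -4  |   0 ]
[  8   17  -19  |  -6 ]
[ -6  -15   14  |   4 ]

(4, 0, 2)

Forward elimination on [A|b]:
R2 <- R2 - (4)*R1:  [  0  -3  -3  -6 ]
R3 <- R3 - (-3)*R1:  [ 0  0  2  4 ]
Row echelon form:
[ 2   5  -4  |   0 ]
[ 0  -3  -3  |  -6 ]
[ 0   0   2  |   4 ]
Back-substitution:
w = (4) / 2 = 2
v = (-6 - (-3)*(2)) / -3 = 0
u = (0 - (5)*(0) - (-4)*(2)) / 2 = 4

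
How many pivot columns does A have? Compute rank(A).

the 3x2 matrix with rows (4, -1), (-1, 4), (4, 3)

rank(A) = 2

Row reduction:
R2 <- R2 - (-1/4)*R1:  [    0  15/4 ]
R3 <- R3 - (1)*R1:  [ 0  4 ]
R3 <- R3 - (16/15)*R2:  [ 0  0 ]
Row echelon form:
[ 4    -1 ]
[ 0  15/4 ]
[ 0     0 ]
Nonzero rows / pivot columns: 2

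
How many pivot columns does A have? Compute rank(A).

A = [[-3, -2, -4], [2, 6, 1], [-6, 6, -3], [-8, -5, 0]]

rank(A) = 3

Row reduction:
R2 <- R2 - (-2/3)*R1:  [    0  14/3  -5/3 ]
R3 <- R3 - (2)*R1:  [  0  10   5 ]
R4 <- R4 - (8/3)*R1:  [    0   1/3  32/3 ]
R3 <- R3 - (15/7)*R2:  [    0     0  60/7 ]
R4 <- R4 - (1/14)*R2:  [      0       0  151/14 ]
R4 <- R4 - (151/120)*R3:  [ 0  0  0 ]
Row echelon form:
[ -3    -2    -4 ]
[  0  14/3  -5/3 ]
[  0     0  60/7 ]
[  0     0     0 ]
Nonzero rows / pivot columns: 3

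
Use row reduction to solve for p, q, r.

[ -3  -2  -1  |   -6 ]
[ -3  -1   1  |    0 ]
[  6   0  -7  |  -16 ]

Forward elimination on [A|b]:
R2 <- R2 - (1)*R1:  [ 0  1  2  6 ]
R3 <- R3 - (-2)*R1:  [   0   -4   -9  -28 ]
R3 <- R3 - (-4)*R2:  [  0   0  -1  -4 ]
Row echelon form:
[ -3  -2  -1  |  -6 ]
[  0   1   2  |   6 ]
[  0   0  -1  |  -4 ]
Back-substitution:
r = (-4) / -1 = 4
q = (6 - (2)*(4)) / 1 = -2
p = (-6 - (-2)*(-2) - (-1)*(4)) / -3 = 2

(2, -2, 4)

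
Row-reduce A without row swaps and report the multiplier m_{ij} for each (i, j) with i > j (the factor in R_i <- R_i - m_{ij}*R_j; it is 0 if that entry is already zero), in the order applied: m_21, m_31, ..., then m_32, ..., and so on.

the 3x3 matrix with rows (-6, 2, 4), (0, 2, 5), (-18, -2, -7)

Forward elimination:
R2: entry in column 1 is already 0 -> m_{21} = 0 (no row operation needed)
R3 <- R3 - (3)*R1:  [   0   -8  -19 ]
R3 <- R3 - (-4)*R2:  [ 0  0  1 ]
Multipliers (in order of application): m_{21} = 0, m_{31} = 3, m_{32} = -4

multipliers: 0, 3, -4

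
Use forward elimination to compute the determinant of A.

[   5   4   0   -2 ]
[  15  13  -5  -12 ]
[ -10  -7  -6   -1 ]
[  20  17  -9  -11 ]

det(A) = 5

Forward elimination:
R2 <- R2 - (3)*R1:  [  0   1  -5  -6 ]
R3 <- R3 - (-2)*R1:  [  0   1  -6  -5 ]
R4 <- R4 - (4)*R1:  [  0   1  -9  -3 ]
R3 <- R3 - (1)*R2:  [  0   0  -1   1 ]
R4 <- R4 - (1)*R2:  [  0   0  -4   3 ]
R4 <- R4 - (4)*R3:  [  0   0   0  -1 ]
Upper-triangular form:
[ 5  4   0  -2 ]
[ 0  1  -5  -6 ]
[ 0  0  -1   1 ]
[ 0  0   0  -1 ]
det(A) = (-1)^0 * (5) * (1) * (-1) * (-1) = 5  (0 row swaps -> sign +1)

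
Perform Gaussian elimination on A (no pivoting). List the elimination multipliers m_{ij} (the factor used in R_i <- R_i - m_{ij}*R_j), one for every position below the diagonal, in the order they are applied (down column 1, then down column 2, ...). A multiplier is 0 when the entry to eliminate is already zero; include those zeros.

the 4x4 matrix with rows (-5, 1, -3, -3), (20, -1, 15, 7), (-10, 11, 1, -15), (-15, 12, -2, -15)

multipliers: -4, 2, 3, 3, 3, 1

Forward elimination:
R2 <- R2 - (-4)*R1:  [  0   3   3  -5 ]
R3 <- R3 - (2)*R1:  [  0   9   7  -9 ]
R4 <- R4 - (3)*R1:  [  0   9   7  -6 ]
R3 <- R3 - (3)*R2:  [  0   0  -2   6 ]
R4 <- R4 - (3)*R2:  [  0   0  -2   9 ]
R4 <- R4 - (1)*R3:  [ 0  0  0  3 ]
Multipliers (in order of application): m_{21} = -4, m_{31} = 2, m_{41} = 3, m_{32} = 3, m_{42} = 3, m_{43} = 1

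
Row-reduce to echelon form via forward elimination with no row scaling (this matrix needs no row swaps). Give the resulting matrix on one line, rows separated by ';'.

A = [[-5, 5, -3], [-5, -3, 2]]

Forward elimination:
R2 <- R2 - (1)*R1:  [  0  -8   5 ]
Row echelon form:
[ -5   5  -3 ]
[  0  -8   5 ]

REF = [-5 5 -3; 0 -8 5]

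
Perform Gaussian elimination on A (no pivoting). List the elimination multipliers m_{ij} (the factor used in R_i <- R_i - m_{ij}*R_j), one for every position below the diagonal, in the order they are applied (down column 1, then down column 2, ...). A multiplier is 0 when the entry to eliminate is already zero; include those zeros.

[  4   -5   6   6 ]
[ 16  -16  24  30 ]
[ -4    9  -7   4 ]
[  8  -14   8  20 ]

multipliers: 4, -1, 2, 1, -1, 4

Forward elimination:
R2 <- R2 - (4)*R1:  [ 0  4  0  6 ]
R3 <- R3 - (-1)*R1:  [  0   4  -1  10 ]
R4 <- R4 - (2)*R1:  [  0  -4  -4   8 ]
R3 <- R3 - (1)*R2:  [  0   0  -1   4 ]
R4 <- R4 - (-1)*R2:  [  0   0  -4  14 ]
R4 <- R4 - (4)*R3:  [  0   0   0  -2 ]
Multipliers (in order of application): m_{21} = 4, m_{31} = -1, m_{41} = 2, m_{32} = 1, m_{42} = -1, m_{43} = 4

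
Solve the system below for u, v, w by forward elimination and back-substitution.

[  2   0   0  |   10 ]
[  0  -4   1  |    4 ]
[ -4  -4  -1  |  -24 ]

Forward elimination on [A|b]:
R3 <- R3 - (-2)*R1:  [  0  -4  -1  -4 ]
R3 <- R3 - (1)*R2:  [  0   0  -2  -8 ]
Row echelon form:
[ 2   0   0  |  10 ]
[ 0  -4   1  |   4 ]
[ 0   0  -2  |  -8 ]
Back-substitution:
w = (-8) / -2 = 4
v = (4 - (1)*(4)) / -4 = 0
u = (10) / 2 = 5

(5, 0, 4)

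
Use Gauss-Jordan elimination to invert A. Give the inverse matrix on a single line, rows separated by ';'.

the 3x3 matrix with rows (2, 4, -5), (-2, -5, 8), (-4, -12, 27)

inverse = [39/10 24/5 -7/10; -11/5 -17/5 3/5; -2/5 -4/5 1/5]

Gauss-Jordan on [A | I]:
R1 <- (1/2)*R1:  [    1     2  -5/2  |   1/2     0     0 ]
R2 <- R2 - (-2)*R1:  [  0  -1   3  |   1   1   0 ]
R3 <- R3 - (-4)*R1:  [  0  -4  17  |   2   0   1 ]
R2 <- (1/-1)*R2:  [  0   1  -3  |  -1  -1   0 ]
R1 <- R1 - (2)*R2:  [   1    0  7/2  |  5/2    2    0 ]
R3 <- R3 - (-4)*R2:  [  0   0   5  |  -2  -4   1 ]
R3 <- (1/5)*R3:  [    0     0     1  |  -2/5  -4/5   1/5 ]
R1 <- R1 - (7/2)*R3:  [     1      0      0  |  39/10   24/5  -7/10 ]
R2 <- R2 - (-3)*R3:  [     0      1      0  |  -11/5  -17/5    3/5 ]
Right block of [I | A^{-1}] is the inverse:
[ 39/10   24/5  -7/10 ]
[ -11/5  -17/5    3/5 ]
[  -2/5   -4/5    1/5 ]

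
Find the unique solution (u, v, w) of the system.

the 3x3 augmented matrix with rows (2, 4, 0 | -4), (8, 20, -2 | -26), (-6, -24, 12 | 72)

Forward elimination on [A|b]:
R2 <- R2 - (4)*R1:  [   0    4   -2  -10 ]
R3 <- R3 - (-3)*R1:  [   0  -12   12   60 ]
R3 <- R3 - (-3)*R2:  [  0   0   6  30 ]
Row echelon form:
[ 2  4   0  |   -4 ]
[ 0  4  -2  |  -10 ]
[ 0  0   6  |   30 ]
Back-substitution:
w = (30) / 6 = 5
v = (-10 - (-2)*(5)) / 4 = 0
u = (-4 - (4)*(0)) / 2 = -2

(-2, 0, 5)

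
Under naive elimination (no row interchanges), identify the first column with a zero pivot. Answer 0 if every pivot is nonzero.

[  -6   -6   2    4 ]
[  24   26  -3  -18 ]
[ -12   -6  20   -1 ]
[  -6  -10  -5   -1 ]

first zero-pivot column = 4

Naive forward elimination:
R2 <- R2 - (-4)*R1:  [  0   2   5  -2 ]
R3 <- R3 - (2)*R1:  [  0   6  16  -9 ]
R4 <- R4 - (1)*R1:  [  0  -4  -7  -5 ]
R3 <- R3 - (3)*R2:  [  0   0   1  -3 ]
R4 <- R4 - (-2)*R2:  [  0   0   3  -9 ]
R4 <- R4 - (3)*R3:  [ 0  0  0  0 ]
Matrix at this point:
[ -6  -6  2   4 ]
[  0   2  5  -2 ]
[  0   0  1  -3 ]
[  0   0  0   0 ]
Pivot entry (4,4) in the last row is zero and there are no rows below to swap with -> zero pivot in column 4 (A is singular).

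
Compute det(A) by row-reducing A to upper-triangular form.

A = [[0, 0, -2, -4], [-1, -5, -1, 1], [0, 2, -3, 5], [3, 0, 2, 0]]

Forward elimination:
R1 <-> R2   (pivot in column 1 was zero)
[ -1  -5  -1   1 ]
[  0   0  -2  -4 ]
[  0   2  -3   5 ]
[  3   0   2   0 ]
R4 <- R4 - (-3)*R1:  [   0  -15   -1    3 ]
R2 <-> R3   (pivot in column 2 was zero)
[ -1   -5  -1   1 ]
[  0    2  -3   5 ]
[  0    0  -2  -4 ]
[  0  -15  -1   3 ]
R4 <- R4 - (-15/2)*R2:  [     0      0  -47/2   81/2 ]
R4 <- R4 - (47/4)*R3:  [     0      0      0  175/2 ]
Upper-triangular form:
[ -1  -5  -1      1 ]
[  0   2  -3      5 ]
[  0   0  -2     -4 ]
[  0   0   0  175/2 ]
det(A) = (-1)^2 * (-1) * (2) * (-2) * (175/2) = 350  (2 row swaps -> sign +1)

det(A) = 350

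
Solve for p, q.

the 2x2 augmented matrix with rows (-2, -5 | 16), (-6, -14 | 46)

Forward elimination on [A|b]:
R2 <- R2 - (3)*R1:  [  0   1  -2 ]
Row echelon form:
[ -2  -5  |  16 ]
[  0   1  |  -2 ]
Back-substitution:
q = (-2) / 1 = -2
p = (16 - (-5)*(-2)) / -2 = -3

(-3, -2)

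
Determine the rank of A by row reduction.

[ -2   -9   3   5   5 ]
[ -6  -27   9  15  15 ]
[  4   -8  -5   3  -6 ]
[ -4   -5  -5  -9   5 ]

rank(A) = 3

Row reduction:
R2 <- R2 - (3)*R1:  [ 0  0  0  0  0 ]
R3 <- R3 - (-2)*R1:  [   0  -26    1   13    4 ]
R4 <- R4 - (2)*R1:  [   0   13  -11  -19   -5 ]
R2 <-> R3   (pivot in column 2 was zero)
[ -2   -9    3    5   5 ]
[  0  -26    1   13   4 ]
[  0    0    0    0   0 ]
[  0   13  -11  -19  -5 ]
R4 <- R4 - (-1/2)*R2:  [     0      0  -21/2  -25/2     -3 ]
R3 <-> R4   (pivot in column 3 was zero)
[ -2   -9      3      5   5 ]
[  0  -26      1     13   4 ]
[  0    0  -21/2  -25/2  -3 ]
[  0    0      0      0   0 ]
Row echelon form:
[ -2   -9      3      5   5 ]
[  0  -26      1     13   4 ]
[  0    0  -21/2  -25/2  -3 ]
[  0    0      0      0   0 ]
Nonzero rows / pivot columns: 3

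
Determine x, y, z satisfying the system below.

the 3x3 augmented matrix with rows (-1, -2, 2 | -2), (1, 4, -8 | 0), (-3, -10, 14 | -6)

Forward elimination on [A|b]:
R2 <- R2 - (-1)*R1:  [  0   2  -6  -2 ]
R3 <- R3 - (3)*R1:  [  0  -4   8   0 ]
R3 <- R3 - (-2)*R2:  [  0   0  -4  -4 ]
Row echelon form:
[ -1  -2   2  |  -2 ]
[  0   2  -6  |  -2 ]
[  0   0  -4  |  -4 ]
Back-substitution:
z = (-4) / -4 = 1
y = (-2 - (-6)*(1)) / 2 = 2
x = (-2 - (-2)*(2) - (2)*(1)) / -1 = 0

(0, 2, 1)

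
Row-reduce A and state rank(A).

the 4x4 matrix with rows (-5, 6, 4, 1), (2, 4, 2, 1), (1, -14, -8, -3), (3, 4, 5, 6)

rank(A) = 3

Row reduction:
R2 <- R2 - (-2/5)*R1:  [    0  32/5  18/5   7/5 ]
R3 <- R3 - (-1/5)*R1:  [     0  -64/5  -36/5  -14/5 ]
R4 <- R4 - (-3/5)*R1:  [    0  38/5  37/5  33/5 ]
R3 <- R3 - (-2)*R2:  [ 0  0  0  0 ]
R4 <- R4 - (19/16)*R2:  [     0      0   25/8  79/16 ]
R3 <-> R4   (pivot in column 3 was zero)
[ -5     6     4      1 ]
[  0  32/5  18/5    7/5 ]
[  0     0  25/8  79/16 ]
[  0     0     0      0 ]
Row echelon form:
[ -5     6     4      1 ]
[  0  32/5  18/5    7/5 ]
[  0     0  25/8  79/16 ]
[  0     0     0      0 ]
Nonzero rows / pivot columns: 3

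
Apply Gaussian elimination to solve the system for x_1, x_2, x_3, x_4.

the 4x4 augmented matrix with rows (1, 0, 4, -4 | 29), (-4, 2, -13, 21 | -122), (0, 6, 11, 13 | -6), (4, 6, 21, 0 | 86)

Forward elimination on [A|b]:
R2 <- R2 - (-4)*R1:  [  0   2   3   5  -6 ]
R4 <- R4 - (4)*R1:  [   0    6    5   16  -30 ]
R3 <- R3 - (3)*R2:  [  0   0   2  -2  12 ]
R4 <- R4 - (3)*R2:  [   0    0   -4    1  -12 ]
R4 <- R4 - (-2)*R3:  [  0   0   0  -3  12 ]
Row echelon form:
[ 1  0  4  -4  |  29 ]
[ 0  2  3   5  |  -6 ]
[ 0  0  2  -2  |  12 ]
[ 0  0  0  -3  |  12 ]
Back-substitution:
x_4 = (12) / -3 = -4
x_3 = (12 - (-2)*(-4)) / 2 = 2
x_2 = (-6 - (3)*(2) - (5)*(-4)) / 2 = 4
x_1 = (29 - (4)*(2) - (-4)*(-4)) / 1 = 5

(5, 4, 2, -4)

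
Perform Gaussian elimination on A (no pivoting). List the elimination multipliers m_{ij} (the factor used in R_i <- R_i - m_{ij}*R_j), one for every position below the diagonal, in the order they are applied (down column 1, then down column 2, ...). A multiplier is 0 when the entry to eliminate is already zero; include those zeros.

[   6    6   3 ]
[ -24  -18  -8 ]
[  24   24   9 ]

Forward elimination:
R2 <- R2 - (-4)*R1:  [ 0  6  4 ]
R3 <- R3 - (4)*R1:  [  0   0  -3 ]
R3: entry in column 2 is already 0 -> m_{32} = 0 (no row operation needed)
Multipliers (in order of application): m_{21} = -4, m_{31} = 4, m_{32} = 0

multipliers: -4, 4, 0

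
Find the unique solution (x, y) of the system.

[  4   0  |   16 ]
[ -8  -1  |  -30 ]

Forward elimination on [A|b]:
R2 <- R2 - (-2)*R1:  [  0  -1   2 ]
Row echelon form:
[ 4   0  |  16 ]
[ 0  -1  |   2 ]
Back-substitution:
y = (2) / -1 = -2
x = (16) / 4 = 4

(4, -2)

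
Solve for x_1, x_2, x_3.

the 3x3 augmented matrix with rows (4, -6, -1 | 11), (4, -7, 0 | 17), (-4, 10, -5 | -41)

(-1, -3, 3)

Forward elimination on [A|b]:
R2 <- R2 - (1)*R1:  [  0  -1   1   6 ]
R3 <- R3 - (-1)*R1:  [   0    4   -6  -30 ]
R3 <- R3 - (-4)*R2:  [  0   0  -2  -6 ]
Row echelon form:
[ 4  -6  -1  |  11 ]
[ 0  -1   1  |   6 ]
[ 0   0  -2  |  -6 ]
Back-substitution:
x_3 = (-6) / -2 = 3
x_2 = (6 - (1)*(3)) / -1 = -3
x_1 = (11 - (-6)*(-3) - (-1)*(3)) / 4 = -1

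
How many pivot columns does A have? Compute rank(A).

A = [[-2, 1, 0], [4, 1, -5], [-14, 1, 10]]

rank(A) = 2

Row reduction:
R2 <- R2 - (-2)*R1:  [  0   3  -5 ]
R3 <- R3 - (7)*R1:  [  0  -6  10 ]
R3 <- R3 - (-2)*R2:  [ 0  0  0 ]
Row echelon form:
[ -2  1   0 ]
[  0  3  -5 ]
[  0  0   0 ]
Nonzero rows / pivot columns: 2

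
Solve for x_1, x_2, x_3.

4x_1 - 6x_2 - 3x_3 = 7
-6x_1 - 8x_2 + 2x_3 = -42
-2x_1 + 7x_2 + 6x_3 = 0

(4, 2, -1)

Forward elimination on [A|b]:
R2 <- R2 - (-3/2)*R1:  [     0    -17   -5/2  -63/2 ]
R3 <- R3 - (-1/2)*R1:  [   0    4  9/2  7/2 ]
R3 <- R3 - (-4/17)*R2:  [       0        0   133/34  -133/34 ]
Row echelon form:
[ 4   -6      -3  |        7 ]
[ 0  -17    -5/2  |    -63/2 ]
[ 0    0  133/34  |  -133/34 ]
Back-substitution:
x_3 = (-133/34) / (133/34) = -1
x_2 = (-63/2 - (-5/2)*(-1)) / -17 = 2
x_1 = (7 - (-6)*(2) - (-3)*(-1)) / 4 = 4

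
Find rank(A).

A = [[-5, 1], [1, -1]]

rank(A) = 2

Row reduction:
R2 <- R2 - (-1/5)*R1:  [    0  -4/5 ]
Row echelon form:
[ -5     1 ]
[  0  -4/5 ]
Nonzero rows / pivot columns: 2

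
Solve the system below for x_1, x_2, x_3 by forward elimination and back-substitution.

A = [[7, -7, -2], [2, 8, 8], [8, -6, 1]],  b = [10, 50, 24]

(5, 3, 2)

Forward elimination on [A|b]:
R2 <- R2 - (2/7)*R1:  [     0     10   60/7  330/7 ]
R3 <- R3 - (8/7)*R1:  [    0     2  23/7  88/7 ]
R3 <- R3 - (1/5)*R2:  [    0     0  11/7  22/7 ]
Row echelon form:
[ 7  -7    -2  |     10 ]
[ 0  10  60/7  |  330/7 ]
[ 0   0  11/7  |   22/7 ]
Back-substitution:
x_3 = (22/7) / (11/7) = 2
x_2 = (330/7 - (60/7)*(2)) / 10 = 3
x_1 = (10 - (-7)*(3) - (-2)*(2)) / 7 = 5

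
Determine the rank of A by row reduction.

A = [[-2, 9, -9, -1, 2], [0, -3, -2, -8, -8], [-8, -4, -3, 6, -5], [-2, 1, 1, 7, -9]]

rank(A) = 4

Row reduction:
R3 <- R3 - (4)*R1:  [   0  -40   33   10  -13 ]
R4 <- R4 - (1)*R1:  [   0   -8   10    8  -11 ]
R3 <- R3 - (40/3)*R2:  [     0      0  179/3  350/3  281/3 ]
R4 <- R4 - (8/3)*R2:  [    0     0  46/3  88/3  31/3 ]
R4 <- R4 - (46/179)*R3:  [         0          0          0   -116/179  -2459/179 ]
Row echelon form:
[ -2   9     -9        -1          2 ]
[  0  -3     -2        -8         -8 ]
[  0   0  179/3     350/3      281/3 ]
[  0   0      0  -116/179  -2459/179 ]
Nonzero rows / pivot columns: 4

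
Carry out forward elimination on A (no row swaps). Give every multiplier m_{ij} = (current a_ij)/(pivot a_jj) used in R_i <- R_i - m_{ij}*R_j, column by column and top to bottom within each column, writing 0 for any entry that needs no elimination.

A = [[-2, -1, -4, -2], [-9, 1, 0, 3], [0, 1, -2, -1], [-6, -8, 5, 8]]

multipliers: 9/2, 0, 3, 2/11, -10/11, -367/58

Forward elimination:
R2 <- R2 - (9/2)*R1:  [    0  11/2    18    12 ]
R3: entry in column 1 is already 0 -> m_{31} = 0 (no row operation needed)
R4 <- R4 - (3)*R1:  [  0  -5  17  14 ]
R3 <- R3 - (2/11)*R2:  [      0       0  -58/11  -35/11 ]
R4 <- R4 - (-10/11)*R2:  [      0       0  367/11  274/11 ]
R4 <- R4 - (-367/58)*R3:  [      0       0       0  277/58 ]
Multipliers (in order of application): m_{21} = 9/2, m_{31} = 0, m_{41} = 3, m_{32} = 2/11, m_{42} = -10/11, m_{43} = -367/58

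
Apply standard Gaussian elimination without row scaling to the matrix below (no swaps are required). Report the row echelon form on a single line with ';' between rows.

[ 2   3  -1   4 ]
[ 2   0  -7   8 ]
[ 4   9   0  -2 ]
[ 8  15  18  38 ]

REF = [2 3 -1 4; 0 -3 -6 4; 0 0 -4 -6; 0 0 0 2]

Forward elimination:
R2 <- R2 - (1)*R1:  [  0  -3  -6   4 ]
R3 <- R3 - (2)*R1:  [   0    3    2  -10 ]
R4 <- R4 - (4)*R1:  [  0   3  22  22 ]
R3 <- R3 - (-1)*R2:  [  0   0  -4  -6 ]
R4 <- R4 - (-1)*R2:  [  0   0  16  26 ]
R4 <- R4 - (-4)*R3:  [ 0  0  0  2 ]
Row echelon form:
[ 2   3  -1   4 ]
[ 0  -3  -6   4 ]
[ 0   0  -4  -6 ]
[ 0   0   0   2 ]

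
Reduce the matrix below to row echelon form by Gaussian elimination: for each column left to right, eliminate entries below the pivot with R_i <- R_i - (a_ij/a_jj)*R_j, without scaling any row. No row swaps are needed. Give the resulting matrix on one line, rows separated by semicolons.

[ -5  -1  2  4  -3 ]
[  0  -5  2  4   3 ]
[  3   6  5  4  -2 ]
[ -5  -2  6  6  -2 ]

REF = [-5 -1 2 4 -3; 0 -5 2 4 3; 0 0 209/25 268/25 -14/25; 0 0 0 -714/209 134/209]

Forward elimination:
R3 <- R3 - (-3/5)*R1:  [     0   27/5   31/5   32/5  -19/5 ]
R4 <- R4 - (1)*R1:  [  0  -1   4   2   1 ]
R3 <- R3 - (-27/25)*R2:  [      0       0  209/25  268/25  -14/25 ]
R4 <- R4 - (1/5)*R2:  [    0     0  18/5   6/5   2/5 ]
R4 <- R4 - (90/209)*R3:  [        0         0         0  -714/209   134/209 ]
Row echelon form:
[ -5  -1       2         4       -3 ]
[  0  -5       2         4        3 ]
[  0   0  209/25    268/25   -14/25 ]
[  0   0       0  -714/209  134/209 ]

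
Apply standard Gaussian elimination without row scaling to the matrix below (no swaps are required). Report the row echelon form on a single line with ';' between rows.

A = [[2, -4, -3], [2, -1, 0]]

Forward elimination:
R2 <- R2 - (1)*R1:  [ 0  3  3 ]
Row echelon form:
[ 2  -4  -3 ]
[ 0   3   3 ]

REF = [2 -4 -3; 0 3 3]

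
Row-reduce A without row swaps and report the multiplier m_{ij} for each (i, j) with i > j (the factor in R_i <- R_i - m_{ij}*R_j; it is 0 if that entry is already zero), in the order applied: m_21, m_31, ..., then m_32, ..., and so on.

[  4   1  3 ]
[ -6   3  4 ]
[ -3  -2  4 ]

Forward elimination:
R2 <- R2 - (-3/2)*R1:  [    0   9/2  17/2 ]
R3 <- R3 - (-3/4)*R1:  [    0  -5/4  25/4 ]
R3 <- R3 - (-5/18)*R2:  [      0       0  155/18 ]
Multipliers (in order of application): m_{21} = -3/2, m_{31} = -3/4, m_{32} = -5/18

multipliers: -3/2, -3/4, -5/18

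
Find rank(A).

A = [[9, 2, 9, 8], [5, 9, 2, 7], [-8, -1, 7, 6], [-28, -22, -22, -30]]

rank(A) = 3

Row reduction:
R2 <- R2 - (5/9)*R1:  [    0  71/9    -3  23/9 ]
R3 <- R3 - (-8/9)*R1:  [     0    7/9     15  118/9 ]
R4 <- R4 - (-28/9)*R1:  [      0  -142/9       6   -46/9 ]
R3 <- R3 - (7/71)*R2:  [       0        0  1086/71   913/71 ]
R4 <- R4 - (-2)*R2:  [ 0  0  0  0 ]
Row echelon form:
[ 9     2        9       8 ]
[ 0  71/9       -3    23/9 ]
[ 0     0  1086/71  913/71 ]
[ 0     0        0       0 ]
Nonzero rows / pivot columns: 3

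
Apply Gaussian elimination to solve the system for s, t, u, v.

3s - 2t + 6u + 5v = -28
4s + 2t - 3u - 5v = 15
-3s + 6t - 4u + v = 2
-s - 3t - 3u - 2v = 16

(-1, -1, -2, -3)

Forward elimination on [A|b]:
R2 <- R2 - (4/3)*R1:  [     0   14/3    -11  -35/3  157/3 ]
R3 <- R3 - (-1)*R1:  [   0    4    2    6  -26 ]
R4 <- R4 - (-1/3)*R1:  [     0  -11/3     -1   -1/3   20/3 ]
R3 <- R3 - (6/7)*R2:  [      0       0    80/7      16  -496/7 ]
R4 <- R4 - (-11/14)*R2:  [       0        0  -135/14    -19/2   669/14 ]
R4 <- R4 - (-27/32)*R3:  [   0    0    0    4  -12 ]
Row echelon form:
[ 3    -2     6      5  |     -28 ]
[ 0  14/3   -11  -35/3  |   157/3 ]
[ 0     0  80/7     16  |  -496/7 ]
[ 0     0     0      4  |     -12 ]
Back-substitution:
v = (-12) / 4 = -3
u = (-496/7 - (16)*(-3)) / (80/7) = -2
t = (157/3 - (-11)*(-2) - (-35/3)*(-3)) / (14/3) = -1
s = (-28 - (-2)*(-1) - (6)*(-2) - (5)*(-3)) / 3 = -1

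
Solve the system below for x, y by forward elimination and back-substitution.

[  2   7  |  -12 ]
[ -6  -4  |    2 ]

(1, -2)

Forward elimination on [A|b]:
R2 <- R2 - (-3)*R1:  [   0   17  -34 ]
Row echelon form:
[ 2   7  |  -12 ]
[ 0  17  |  -34 ]
Back-substitution:
y = (-34) / 17 = -2
x = (-12 - (7)*(-2)) / 2 = 1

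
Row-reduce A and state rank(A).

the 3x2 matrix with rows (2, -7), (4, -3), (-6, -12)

rank(A) = 2

Row reduction:
R2 <- R2 - (2)*R1:  [  0  11 ]
R3 <- R3 - (-3)*R1:  [   0  -33 ]
R3 <- R3 - (-3)*R2:  [ 0  0 ]
Row echelon form:
[ 2  -7 ]
[ 0  11 ]
[ 0   0 ]
Nonzero rows / pivot columns: 2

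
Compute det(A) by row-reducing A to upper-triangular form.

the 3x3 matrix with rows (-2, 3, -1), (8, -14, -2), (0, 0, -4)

Forward elimination:
R2 <- R2 - (-4)*R1:  [  0  -2  -6 ]
Upper-triangular form:
[ -2   3  -1 ]
[  0  -2  -6 ]
[  0   0  -4 ]
det(A) = (-1)^0 * (-2) * (-2) * (-4) = -16  (0 row swaps -> sign +1)

det(A) = -16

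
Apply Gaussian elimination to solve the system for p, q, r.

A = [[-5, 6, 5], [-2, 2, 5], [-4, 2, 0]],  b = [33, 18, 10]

Forward elimination on [A|b]:
R2 <- R2 - (2/5)*R1:  [    0  -2/5     3  24/5 ]
R3 <- R3 - (4/5)*R1:  [     0  -14/5     -4  -82/5 ]
R3 <- R3 - (7)*R2:  [   0    0  -25  -50 ]
Row echelon form:
[ -5     6    5  |    33 ]
[  0  -2/5    3  |  24/5 ]
[  0     0  -25  |   -50 ]
Back-substitution:
r = (-50) / -25 = 2
q = (24/5 - (3)*(2)) / (-2/5) = 3
p = (33 - (6)*(3) - (5)*(2)) / -5 = -1

(-1, 3, 2)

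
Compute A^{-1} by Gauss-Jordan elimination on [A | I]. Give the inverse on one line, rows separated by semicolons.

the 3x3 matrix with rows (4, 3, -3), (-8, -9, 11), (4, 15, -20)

inverse = [-5/12 -5/12 -1/6; 29/9 17/9 5/9; 7/3 4/3 1/3]

Gauss-Jordan on [A | I]:
R1 <- (1/4)*R1:  [    1   3/4  -3/4  |   1/4     0     0 ]
R2 <- R2 - (-8)*R1:  [  0  -3   5  |   2   1   0 ]
R3 <- R3 - (4)*R1:  [   0   12  -17  |   -1    0    1 ]
R2 <- (1/-3)*R2:  [    0     1  -5/3  |  -2/3  -1/3     0 ]
R1 <- R1 - (3/4)*R2:  [   1    0  1/2  |  3/4  1/4    0 ]
R3 <- R3 - (12)*R2:  [ 0  0  3  |  7  4  1 ]
R3 <- (1/3)*R3:  [   0    0    1  |  7/3  4/3  1/3 ]
R1 <- R1 - (1/2)*R3:  [     1      0      0  |  -5/12  -5/12   -1/6 ]
R2 <- R2 - (-5/3)*R3:  [    0     1     0  |  29/9  17/9   5/9 ]
Right block of [I | A^{-1}] is the inverse:
[ -5/12  -5/12  -1/6 ]
[  29/9   17/9   5/9 ]
[   7/3    4/3   1/3 ]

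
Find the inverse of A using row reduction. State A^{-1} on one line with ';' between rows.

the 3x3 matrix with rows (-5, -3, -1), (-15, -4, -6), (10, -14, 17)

inverse = [152/75 -13/15 -14/75; -13/5 1 1/5; -10/3 4/3 1/3]

Gauss-Jordan on [A | I]:
R1 <- (1/-5)*R1:  [    1   3/5   1/5  |  -1/5     0     0 ]
R2 <- R2 - (-15)*R1:  [  0   5  -3  |  -3   1   0 ]
R3 <- R3 - (10)*R1:  [   0  -20   15  |    2    0    1 ]
R2 <- (1/5)*R2:  [    0     1  -3/5  |  -3/5   1/5     0 ]
R1 <- R1 - (3/5)*R2:  [     1      0  14/25  |   4/25  -3/25      0 ]
R3 <- R3 - (-20)*R2:  [   0    0    3  |  -10    4    1 ]
R3 <- (1/3)*R3:  [     0      0      1  |  -10/3    4/3    1/3 ]
R1 <- R1 - (14/25)*R3:  [      1       0       0  |  152/75  -13/15  -14/75 ]
R2 <- R2 - (-3/5)*R3:  [     0      1      0  |  -13/5      1    1/5 ]
Right block of [I | A^{-1}] is the inverse:
[ 152/75  -13/15  -14/75 ]
[  -13/5       1     1/5 ]
[  -10/3     4/3     1/3 ]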